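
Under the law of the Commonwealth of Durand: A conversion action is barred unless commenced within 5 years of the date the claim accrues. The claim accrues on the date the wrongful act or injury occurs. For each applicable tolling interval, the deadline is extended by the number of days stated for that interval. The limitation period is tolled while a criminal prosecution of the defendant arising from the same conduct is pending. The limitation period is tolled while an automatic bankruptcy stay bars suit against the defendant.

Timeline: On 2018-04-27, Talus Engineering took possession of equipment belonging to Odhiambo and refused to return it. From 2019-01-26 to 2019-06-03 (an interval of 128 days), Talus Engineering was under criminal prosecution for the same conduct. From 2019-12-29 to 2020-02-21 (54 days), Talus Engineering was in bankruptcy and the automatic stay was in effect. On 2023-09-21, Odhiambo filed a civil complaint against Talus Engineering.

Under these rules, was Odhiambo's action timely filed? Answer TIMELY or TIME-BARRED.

The claim accrued on 2018-04-27, when the wrongful act occurred.
5 years from 2018-04-27 is 2023-04-27.
The pending criminal prosecution from 2019-01-26 to 2019-06-03 tolled the period for 128 days, extending the deadline to 2023-09-02.
Because the automatic bankruptcy stay ran from 2019-12-29 to 2020-02-21, the deadline is extended by 54 days to 2023-10-26.
Filing on 2023-09-21 beat the 2023-10-26 deadline — the action is timely.

TIMELY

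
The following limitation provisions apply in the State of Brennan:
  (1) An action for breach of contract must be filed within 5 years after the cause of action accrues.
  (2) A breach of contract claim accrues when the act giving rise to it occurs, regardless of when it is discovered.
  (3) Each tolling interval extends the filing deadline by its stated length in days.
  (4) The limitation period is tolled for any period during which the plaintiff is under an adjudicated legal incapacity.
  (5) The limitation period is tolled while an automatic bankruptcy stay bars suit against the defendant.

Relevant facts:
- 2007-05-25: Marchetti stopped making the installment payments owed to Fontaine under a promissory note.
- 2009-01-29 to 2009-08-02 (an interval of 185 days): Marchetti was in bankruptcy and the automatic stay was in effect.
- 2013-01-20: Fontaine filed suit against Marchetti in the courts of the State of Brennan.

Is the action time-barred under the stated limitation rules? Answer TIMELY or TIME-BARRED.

TIME-BARRED

The limitation period began to run on 2007-05-25.
Adding the 5 years base period to 2007-05-25 gives a deadline of 2012-05-25, before any tolling.
The automatic bankruptcy stay from 2009-01-29 to 2009-08-02 tolled the period for 185 days, extending the deadline to 2012-11-26.
The 2013-01-20 filing falls after the 2012-11-26 deadline; the claim is time-barred.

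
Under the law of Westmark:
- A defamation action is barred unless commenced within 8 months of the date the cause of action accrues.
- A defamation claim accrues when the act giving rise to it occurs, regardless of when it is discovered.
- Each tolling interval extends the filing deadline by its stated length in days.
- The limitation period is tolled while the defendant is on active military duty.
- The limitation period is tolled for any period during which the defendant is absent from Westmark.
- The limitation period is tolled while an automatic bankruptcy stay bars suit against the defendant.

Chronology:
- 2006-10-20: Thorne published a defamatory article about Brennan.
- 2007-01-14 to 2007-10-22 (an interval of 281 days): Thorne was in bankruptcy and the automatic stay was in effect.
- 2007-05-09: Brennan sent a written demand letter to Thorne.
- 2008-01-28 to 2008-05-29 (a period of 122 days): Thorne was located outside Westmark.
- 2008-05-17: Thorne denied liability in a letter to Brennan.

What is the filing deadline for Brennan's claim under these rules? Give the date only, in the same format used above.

2008-07-27

The limitation period began to run on 2006-10-20.
8 months from 2006-10-20 is 2007-06-20.
The period was tolled for 281 days by the automatic bankruptcy stay (2007-01-14 to 2007-10-22), pushing the deadline to 2008-03-27.
The period was tolled for 122 days by the defendant's absence from the jurisdiction (2008-01-28 to 2008-05-29), pushing the deadline to 2008-07-27.
None of the other events listed affects the running of the period under the stated rules.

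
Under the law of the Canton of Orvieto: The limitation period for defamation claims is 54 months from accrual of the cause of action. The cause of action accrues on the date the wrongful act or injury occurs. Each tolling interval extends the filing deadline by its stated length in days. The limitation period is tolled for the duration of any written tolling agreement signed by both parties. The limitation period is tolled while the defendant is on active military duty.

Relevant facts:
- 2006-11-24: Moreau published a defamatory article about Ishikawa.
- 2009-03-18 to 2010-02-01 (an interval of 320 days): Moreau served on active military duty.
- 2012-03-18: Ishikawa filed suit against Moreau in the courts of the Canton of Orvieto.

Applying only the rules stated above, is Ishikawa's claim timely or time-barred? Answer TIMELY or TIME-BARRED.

TIMELY

The limitation period began to run on 2006-11-24.
54 months from 2006-11-24 is 2011-05-24.
Because the defendant's active military service ran from 2009-03-18 to 2010-02-01, the deadline is extended by 320 days to 2012-04-08.
Ishikawa filed on 2012-03-18, before the 2012-04-08 deadline, so the action is timely.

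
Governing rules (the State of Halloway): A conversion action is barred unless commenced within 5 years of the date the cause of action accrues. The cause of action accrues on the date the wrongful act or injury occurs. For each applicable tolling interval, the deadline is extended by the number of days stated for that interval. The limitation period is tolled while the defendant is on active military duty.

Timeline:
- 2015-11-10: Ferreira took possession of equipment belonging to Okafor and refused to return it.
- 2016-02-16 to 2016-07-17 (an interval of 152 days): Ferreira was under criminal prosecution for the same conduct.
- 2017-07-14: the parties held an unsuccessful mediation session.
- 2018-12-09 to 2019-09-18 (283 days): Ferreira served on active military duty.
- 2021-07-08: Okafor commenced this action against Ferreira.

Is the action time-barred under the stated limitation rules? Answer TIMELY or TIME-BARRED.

TIMELY

The cause of action accrued on 2015-11-10, the date of the act.
Adding the 5 years base period to 2015-11-10 gives a deadline of 2020-11-10, before any tolling.
The period was tolled for 283 days by the defendant's active military service (2018-12-09 to 2019-09-18), pushing the deadline to 2021-08-20.
Although a criminal prosecution ran from 2016-02-16 to 2016-07-17, the stated rules do not make that a tolling event, so it is disregarded.
The other events in the timeline have no effect on the limitation period under the stated rules.
The 2021-07-08 filing precedes the 2021-08-20 deadline; the claim is timely.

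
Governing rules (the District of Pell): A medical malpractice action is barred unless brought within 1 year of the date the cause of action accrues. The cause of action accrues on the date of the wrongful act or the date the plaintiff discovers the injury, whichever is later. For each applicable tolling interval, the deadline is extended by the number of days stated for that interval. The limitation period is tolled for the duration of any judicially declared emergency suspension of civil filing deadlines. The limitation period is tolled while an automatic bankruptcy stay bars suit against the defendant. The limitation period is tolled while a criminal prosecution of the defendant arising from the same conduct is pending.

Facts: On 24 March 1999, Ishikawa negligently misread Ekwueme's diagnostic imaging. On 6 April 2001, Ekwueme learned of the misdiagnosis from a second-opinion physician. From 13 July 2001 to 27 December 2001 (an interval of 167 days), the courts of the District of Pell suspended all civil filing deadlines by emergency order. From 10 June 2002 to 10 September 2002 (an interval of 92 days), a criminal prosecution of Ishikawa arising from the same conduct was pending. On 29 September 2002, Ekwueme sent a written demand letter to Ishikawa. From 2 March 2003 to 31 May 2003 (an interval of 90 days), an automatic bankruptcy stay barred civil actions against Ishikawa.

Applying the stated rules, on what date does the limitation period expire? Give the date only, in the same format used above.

Taking the later of the act (24 March 1999) and discovery (6 April 2001), the claim accrued on 6 April 2001.
1 year from 6 April 2001 is 6 April 2002.
The emergency suspension of filing deadlines from 13 July 2001 to 27 December 2001 tolled the period for 167 days, extending the deadline to 20 September 2002.
The pending criminal prosecution from 10 June 2002 to 10 September 2002 tolled the period for 92 days, extending the deadline to 21 December 2002.
The automatic bankruptcy stay starting 2 March 2003 came too late — the period had run on 21 December 2002 — and so does not extend the deadline.
None of the other events listed affects the running of the period under the stated rules.

21 December 2002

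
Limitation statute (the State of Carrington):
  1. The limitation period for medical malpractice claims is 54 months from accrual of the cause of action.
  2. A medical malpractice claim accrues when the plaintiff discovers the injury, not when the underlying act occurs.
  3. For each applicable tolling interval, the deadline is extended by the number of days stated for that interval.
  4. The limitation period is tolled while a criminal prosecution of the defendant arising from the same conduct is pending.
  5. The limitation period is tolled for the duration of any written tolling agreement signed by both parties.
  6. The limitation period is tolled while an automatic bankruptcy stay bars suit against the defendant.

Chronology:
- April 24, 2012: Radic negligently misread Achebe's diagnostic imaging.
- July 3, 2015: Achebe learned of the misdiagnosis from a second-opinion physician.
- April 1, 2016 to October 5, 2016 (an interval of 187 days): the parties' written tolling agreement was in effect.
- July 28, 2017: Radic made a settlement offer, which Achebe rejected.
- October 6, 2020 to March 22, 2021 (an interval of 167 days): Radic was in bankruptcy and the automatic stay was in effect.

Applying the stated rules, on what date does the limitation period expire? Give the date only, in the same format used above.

The claim did not accrue until Achebe discovered the injury on July 3, 2015; the April 24, 2012 act date does not start the clock under the stated rule.
The untolled deadline — 54 months after July 3, 2015 — is January 3, 2020.
The period was tolled for 187 days by the written tolling agreement (April 1, 2016 to October 5, 2016), pushing the deadline to July 8, 2020.
The automatic bankruptcy stay starting October 6, 2020 came too late — the period had run on July 8, 2020 — and so does not extend the deadline.
The other events in the timeline have no effect on the limitation period under the stated rules.

July 8, 2020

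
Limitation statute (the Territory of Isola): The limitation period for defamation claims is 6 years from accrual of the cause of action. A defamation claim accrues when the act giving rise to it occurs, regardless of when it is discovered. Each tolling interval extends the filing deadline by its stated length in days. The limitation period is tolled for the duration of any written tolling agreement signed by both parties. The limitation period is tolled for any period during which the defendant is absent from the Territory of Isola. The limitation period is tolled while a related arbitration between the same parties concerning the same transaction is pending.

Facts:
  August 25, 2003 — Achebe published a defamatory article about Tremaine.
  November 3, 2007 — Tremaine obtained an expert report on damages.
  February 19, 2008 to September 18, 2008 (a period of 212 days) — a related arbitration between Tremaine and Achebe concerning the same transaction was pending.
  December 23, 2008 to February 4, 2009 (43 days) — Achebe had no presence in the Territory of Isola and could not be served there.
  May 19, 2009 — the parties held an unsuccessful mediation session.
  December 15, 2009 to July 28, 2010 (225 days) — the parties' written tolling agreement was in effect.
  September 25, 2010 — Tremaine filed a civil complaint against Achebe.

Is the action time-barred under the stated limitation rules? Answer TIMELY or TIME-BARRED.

The limitation period began to run on August 25, 2003.
The untolled deadline — 6 years after August 25, 2003 — is August 25, 2009.
The period was tolled for 212 days by the pending related arbitration (February 19, 2008 to September 18, 2008), pushing the deadline to March 25, 2010.
Because the defendant's absence from the jurisdiction ran from December 23, 2008 to February 4, 2009, the deadline is extended by 43 days to May 7, 2010.
Because the written tolling agreement ran from December 15, 2009 to July 28, 2010, the deadline is extended by 225 days to December 18, 2010.
The other events in the timeline have no effect on the limitation period under the stated rules.
Filing on September 25, 2010 beat the December 18, 2010 deadline — the action is timely.

TIMELY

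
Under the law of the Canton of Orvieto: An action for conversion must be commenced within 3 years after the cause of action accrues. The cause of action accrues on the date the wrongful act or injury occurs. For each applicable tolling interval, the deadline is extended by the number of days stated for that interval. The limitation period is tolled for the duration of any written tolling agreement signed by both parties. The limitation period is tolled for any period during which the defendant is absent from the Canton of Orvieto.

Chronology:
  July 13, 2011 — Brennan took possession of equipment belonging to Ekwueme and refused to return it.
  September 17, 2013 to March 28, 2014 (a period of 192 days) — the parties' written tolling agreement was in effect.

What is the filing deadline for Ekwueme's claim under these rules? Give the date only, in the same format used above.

January 21, 2015

The claim accrued on July 13, 2011, when the wrongful act occurred.
The untolled deadline — 3 years after July 13, 2011 — is July 13, 2014.
Because the written tolling agreement ran from September 17, 2013 to March 28, 2014, the deadline is extended by 192 days to January 21, 2015.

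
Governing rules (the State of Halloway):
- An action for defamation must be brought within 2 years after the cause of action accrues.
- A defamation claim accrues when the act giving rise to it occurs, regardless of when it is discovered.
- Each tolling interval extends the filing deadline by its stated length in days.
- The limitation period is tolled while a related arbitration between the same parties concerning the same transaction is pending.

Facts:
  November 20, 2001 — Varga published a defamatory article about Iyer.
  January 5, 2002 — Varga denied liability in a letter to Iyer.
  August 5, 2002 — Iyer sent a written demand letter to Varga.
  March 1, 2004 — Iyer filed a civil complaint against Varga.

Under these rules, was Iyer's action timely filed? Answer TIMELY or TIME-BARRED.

TIME-BARRED

The limitation period began to run on November 20, 2001.
2 years from November 20, 2001 is November 20, 2003.
The other events in the timeline have no effect on the limitation period under the stated rules.
Filing on March 1, 2004 missed the November 20, 2003 deadline — the action is time-barred.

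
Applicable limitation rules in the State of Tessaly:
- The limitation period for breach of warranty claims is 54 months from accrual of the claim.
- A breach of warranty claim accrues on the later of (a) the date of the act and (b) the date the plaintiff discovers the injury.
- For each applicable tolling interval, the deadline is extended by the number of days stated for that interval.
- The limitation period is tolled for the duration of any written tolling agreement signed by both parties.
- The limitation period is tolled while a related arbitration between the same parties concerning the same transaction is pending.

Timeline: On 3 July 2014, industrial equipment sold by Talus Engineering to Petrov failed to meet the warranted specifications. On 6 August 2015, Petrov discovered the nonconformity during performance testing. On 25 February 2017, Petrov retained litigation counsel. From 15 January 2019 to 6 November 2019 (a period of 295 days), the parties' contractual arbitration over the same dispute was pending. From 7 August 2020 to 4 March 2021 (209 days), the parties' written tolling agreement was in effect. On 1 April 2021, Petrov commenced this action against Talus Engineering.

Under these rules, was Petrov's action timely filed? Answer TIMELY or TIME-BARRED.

TIMELY

Because discovery on 6 August 2015 post-dates the 3 July 2014 act, accrual under the later-of rule falls on 6 August 2015.
54 months from 6 August 2015 is 6 February 2020.
The period was tolled for 295 days by the pending related arbitration (15 January 2019 to 6 November 2019), pushing the deadline to 27 November 2020.
Because the written tolling agreement ran from 7 August 2020 to 4 March 2021, the deadline is extended by 209 days to 24 June 2021.
None of the other events listed affects the running of the period under the stated rules.
The 1 April 2021 filing precedes the 24 June 2021 deadline; the claim is timely.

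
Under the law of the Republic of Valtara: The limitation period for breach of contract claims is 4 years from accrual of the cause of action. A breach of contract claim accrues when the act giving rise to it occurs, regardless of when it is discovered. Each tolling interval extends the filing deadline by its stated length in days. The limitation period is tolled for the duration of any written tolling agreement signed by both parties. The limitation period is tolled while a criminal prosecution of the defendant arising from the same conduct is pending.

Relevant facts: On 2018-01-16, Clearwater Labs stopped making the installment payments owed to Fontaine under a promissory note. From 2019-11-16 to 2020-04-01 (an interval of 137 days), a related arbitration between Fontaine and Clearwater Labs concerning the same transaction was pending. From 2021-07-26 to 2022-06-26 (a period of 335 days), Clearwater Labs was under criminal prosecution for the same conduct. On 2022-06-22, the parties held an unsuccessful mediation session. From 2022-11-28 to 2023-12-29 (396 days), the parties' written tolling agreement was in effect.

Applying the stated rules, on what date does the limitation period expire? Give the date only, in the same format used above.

2024-01-17

The cause of action accrued on 2018-01-16, the date of the act.
Adding the 4 years base period to 2018-01-16 gives a deadline of 2022-01-16, before any tolling.
The period was tolled for 335 days by the pending criminal prosecution (2021-07-26 to 2022-06-26), pushing the deadline to 2022-12-17.
The written tolling agreement from 2022-11-28 to 2023-12-29 tolled the period for 396 days, extending the deadline to 2024-01-17.
Although a pending arbitration ran from 2019-11-16 to 2020-04-01, the stated rules do not make that a tolling event, so it is disregarded.
None of the other events listed affects the running of the period under the stated rules.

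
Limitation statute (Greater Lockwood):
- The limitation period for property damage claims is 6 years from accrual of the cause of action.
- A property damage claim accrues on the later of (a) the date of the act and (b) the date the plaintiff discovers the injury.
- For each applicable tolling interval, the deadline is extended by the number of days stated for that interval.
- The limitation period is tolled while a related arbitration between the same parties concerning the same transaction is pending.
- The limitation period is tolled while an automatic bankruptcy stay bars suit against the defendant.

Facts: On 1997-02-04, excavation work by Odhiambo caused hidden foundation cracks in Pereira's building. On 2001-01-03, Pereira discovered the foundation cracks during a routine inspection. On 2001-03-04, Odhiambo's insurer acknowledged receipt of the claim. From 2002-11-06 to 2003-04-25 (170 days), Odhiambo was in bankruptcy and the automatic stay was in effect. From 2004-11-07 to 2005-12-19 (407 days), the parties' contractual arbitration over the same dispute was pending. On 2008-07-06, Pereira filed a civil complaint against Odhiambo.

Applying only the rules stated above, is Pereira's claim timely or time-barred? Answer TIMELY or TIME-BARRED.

TIMELY

Because discovery on 2001-01-03 post-dates the 1997-02-04 act, accrual under the later-of rule falls on 2001-01-03.
Adding the 6 years base period to 2001-01-03 gives a deadline of 2007-01-03, before any tolling.
The period was tolled for 170 days by the automatic bankruptcy stay (2002-11-06 to 2003-04-25), pushing the deadline to 2007-06-22.
Because the pending related arbitration ran from 2004-11-07 to 2005-12-19, the deadline is extended by 407 days to 2008-08-02.
None of the other events listed affects the running of the period under the stated rules.
Pereira filed on 2008-07-06, before the 2008-08-02 deadline, so the action is timely.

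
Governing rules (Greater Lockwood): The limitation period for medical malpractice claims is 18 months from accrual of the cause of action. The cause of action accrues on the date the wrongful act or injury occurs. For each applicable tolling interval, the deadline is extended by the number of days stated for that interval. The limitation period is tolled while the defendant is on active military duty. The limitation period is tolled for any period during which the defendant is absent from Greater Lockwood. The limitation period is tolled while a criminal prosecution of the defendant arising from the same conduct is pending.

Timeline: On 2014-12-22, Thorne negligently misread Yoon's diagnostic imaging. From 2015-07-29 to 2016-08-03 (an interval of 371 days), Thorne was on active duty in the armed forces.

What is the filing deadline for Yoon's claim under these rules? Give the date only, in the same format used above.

2017-06-28

The cause of action accrued on 2014-12-22, the date of the act.
The untolled deadline — 18 months after 2014-12-22 — is 2016-06-22.
The defendant's active military service from 2015-07-29 to 2016-08-03 tolled the period for 371 days, extending the deadline to 2017-06-28.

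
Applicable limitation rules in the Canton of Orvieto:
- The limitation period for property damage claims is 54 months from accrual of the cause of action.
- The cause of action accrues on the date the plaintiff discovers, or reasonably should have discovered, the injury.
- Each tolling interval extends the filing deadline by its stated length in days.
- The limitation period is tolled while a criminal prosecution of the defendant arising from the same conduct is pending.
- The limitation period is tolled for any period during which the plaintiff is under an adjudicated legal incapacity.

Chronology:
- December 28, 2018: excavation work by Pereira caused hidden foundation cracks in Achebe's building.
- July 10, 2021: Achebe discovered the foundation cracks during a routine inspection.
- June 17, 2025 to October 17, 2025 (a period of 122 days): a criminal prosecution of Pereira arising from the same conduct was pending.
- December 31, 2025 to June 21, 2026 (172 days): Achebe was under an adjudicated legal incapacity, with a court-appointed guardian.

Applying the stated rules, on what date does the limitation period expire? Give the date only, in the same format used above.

October 31, 2026

The claim did not accrue until Achebe discovered the injury on July 10, 2021; the December 28, 2018 act date does not start the clock under the stated rule.
Adding the 54 months base period to July 10, 2021 gives a deadline of January 10, 2026, before any tolling.
The pending criminal prosecution from June 17, 2025 to October 17, 2025 tolled the period for 122 days, extending the deadline to May 12, 2026.
Because the plaintiff's legal incapacity ran from December 31, 2025 to June 21, 2026, the deadline is extended by 172 days to October 31, 2026.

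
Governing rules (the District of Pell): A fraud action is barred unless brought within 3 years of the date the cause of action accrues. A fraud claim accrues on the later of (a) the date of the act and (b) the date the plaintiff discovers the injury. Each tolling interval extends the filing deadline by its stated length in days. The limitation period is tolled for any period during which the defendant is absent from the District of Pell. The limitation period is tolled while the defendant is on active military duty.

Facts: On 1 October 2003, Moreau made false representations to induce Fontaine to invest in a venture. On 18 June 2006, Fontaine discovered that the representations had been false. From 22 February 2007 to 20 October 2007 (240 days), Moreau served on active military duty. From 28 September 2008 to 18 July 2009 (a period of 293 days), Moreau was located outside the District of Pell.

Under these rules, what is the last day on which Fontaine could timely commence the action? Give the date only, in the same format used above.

3 December 2010

The claim accrued on 18 June 2006 — the later of the 1 October 2003 act and the 18 June 2006 discovery.
The untolled deadline — 3 years after 18 June 2006 — is 18 June 2009.
The period was tolled for 240 days by the defendant's active military service (22 February 2007 to 20 October 2007), pushing the deadline to 13 February 2010.
The period was tolled for 293 days by the defendant's absence from the jurisdiction (28 September 2008 to 18 July 2009), pushing the deadline to 3 December 2010.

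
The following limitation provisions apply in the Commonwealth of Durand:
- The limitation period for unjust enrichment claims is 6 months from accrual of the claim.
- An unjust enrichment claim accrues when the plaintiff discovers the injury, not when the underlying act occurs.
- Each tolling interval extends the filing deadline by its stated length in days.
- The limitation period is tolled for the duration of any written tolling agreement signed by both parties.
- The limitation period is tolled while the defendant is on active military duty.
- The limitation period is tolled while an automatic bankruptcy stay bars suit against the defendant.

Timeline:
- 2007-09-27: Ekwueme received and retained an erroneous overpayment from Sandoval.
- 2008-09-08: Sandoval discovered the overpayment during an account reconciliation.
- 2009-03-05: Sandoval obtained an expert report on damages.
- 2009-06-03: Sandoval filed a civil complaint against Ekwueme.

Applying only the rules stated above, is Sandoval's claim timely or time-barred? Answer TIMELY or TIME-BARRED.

TIME-BARRED

The claim did not accrue until Sandoval discovered the injury on 2008-09-08; the 2007-09-27 act date does not start the clock under the stated rule.
Adding the 6 months base period to 2008-09-08 gives a deadline of 2009-03-08, before any tolling.
None of the other events listed affects the running of the period under the stated rules.
The 2009-06-03 filing falls after the 2009-03-08 deadline; the claim is time-barred.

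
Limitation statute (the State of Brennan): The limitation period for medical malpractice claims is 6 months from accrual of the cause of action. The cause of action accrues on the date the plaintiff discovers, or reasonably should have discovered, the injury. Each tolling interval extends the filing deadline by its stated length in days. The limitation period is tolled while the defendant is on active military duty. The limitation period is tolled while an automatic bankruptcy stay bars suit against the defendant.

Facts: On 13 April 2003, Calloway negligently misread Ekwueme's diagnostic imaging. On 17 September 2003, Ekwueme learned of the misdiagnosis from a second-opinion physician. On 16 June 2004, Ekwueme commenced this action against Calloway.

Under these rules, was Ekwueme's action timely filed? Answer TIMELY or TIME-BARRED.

The claim did not accrue until Ekwueme discovered the injury on 17 September 2003; the 13 April 2003 act date does not start the clock under the stated rule.
6 months from 17 September 2003 is 17 March 2004.
Filing on 16 June 2004 missed the 17 March 2004 deadline — the action is time-barred.

TIME-BARRED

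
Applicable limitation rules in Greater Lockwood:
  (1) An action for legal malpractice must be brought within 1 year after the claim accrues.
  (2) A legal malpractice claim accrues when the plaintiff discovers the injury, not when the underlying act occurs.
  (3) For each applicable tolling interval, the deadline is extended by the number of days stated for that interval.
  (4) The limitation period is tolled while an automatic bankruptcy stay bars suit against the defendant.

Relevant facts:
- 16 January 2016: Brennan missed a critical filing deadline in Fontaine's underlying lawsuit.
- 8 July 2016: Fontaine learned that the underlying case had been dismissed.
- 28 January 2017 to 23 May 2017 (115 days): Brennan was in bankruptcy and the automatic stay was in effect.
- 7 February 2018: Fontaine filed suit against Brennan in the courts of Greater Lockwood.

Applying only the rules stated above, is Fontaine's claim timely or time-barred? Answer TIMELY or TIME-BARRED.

TIME-BARRED

Under the discovery rule, the claim accrued on 8 July 2016, when Fontaine discovered the injury — not on the 16 January 2016 date of the underlying act.
1 year from 8 July 2016 is 8 July 2017.
The period was tolled for 115 days by the automatic bankruptcy stay (28 January 2017 to 23 May 2017), pushing the deadline to 31 October 2017.
Filing on 7 February 2018 missed the 31 October 2017 deadline — the action is time-barred.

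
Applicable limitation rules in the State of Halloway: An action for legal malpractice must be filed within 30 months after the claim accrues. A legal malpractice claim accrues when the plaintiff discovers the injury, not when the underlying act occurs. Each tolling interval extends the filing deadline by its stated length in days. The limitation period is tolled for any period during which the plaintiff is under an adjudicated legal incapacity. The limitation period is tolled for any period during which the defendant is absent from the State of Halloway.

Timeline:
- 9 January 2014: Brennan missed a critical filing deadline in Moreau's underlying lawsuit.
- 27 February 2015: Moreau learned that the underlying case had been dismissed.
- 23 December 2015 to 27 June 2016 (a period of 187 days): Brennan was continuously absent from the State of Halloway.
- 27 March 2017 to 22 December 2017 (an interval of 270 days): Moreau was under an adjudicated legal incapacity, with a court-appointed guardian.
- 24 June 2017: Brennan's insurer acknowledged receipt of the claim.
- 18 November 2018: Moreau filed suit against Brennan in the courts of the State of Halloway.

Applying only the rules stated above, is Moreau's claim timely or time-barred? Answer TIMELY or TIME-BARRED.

Accrual is tied to discovery, so the period began on 27 February 2015 rather than on 9 January 2014 when the act occurred.
30 months from 27 February 2015 is 27 August 2017.
The period was tolled for 187 days by the defendant's absence from the jurisdiction (23 December 2015 to 27 June 2016), pushing the deadline to 2 March 2018.
The period was tolled for 270 days by the plaintiff's legal incapacity (27 March 2017 to 22 December 2017), pushing the deadline to 27 November 2018.
Nothing else in the chronology tolls or restarts the period.
Filing on 18 November 2018 beat the 27 November 2018 deadline — the action is timely.

TIMELY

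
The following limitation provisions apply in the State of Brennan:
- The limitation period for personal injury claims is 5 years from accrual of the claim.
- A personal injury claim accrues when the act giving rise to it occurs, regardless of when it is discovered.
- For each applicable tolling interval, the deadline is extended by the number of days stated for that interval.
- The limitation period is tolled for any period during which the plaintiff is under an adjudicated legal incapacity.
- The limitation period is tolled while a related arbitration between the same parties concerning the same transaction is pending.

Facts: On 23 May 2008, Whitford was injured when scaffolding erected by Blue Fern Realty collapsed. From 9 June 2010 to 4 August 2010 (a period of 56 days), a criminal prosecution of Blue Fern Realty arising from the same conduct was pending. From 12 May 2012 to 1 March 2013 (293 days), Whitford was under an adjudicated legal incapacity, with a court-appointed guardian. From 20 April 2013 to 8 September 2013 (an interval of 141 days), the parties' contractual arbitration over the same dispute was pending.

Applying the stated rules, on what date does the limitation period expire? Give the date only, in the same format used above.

The claim accrued on 23 May 2008, the date of the act.
The untolled deadline — 5 years after 23 May 2008 — is 23 May 2013.
Because the plaintiff's legal incapacity ran from 12 May 2012 to 1 March 2013, the deadline is extended by 293 days to 12 March 2014.
The period was tolled for 141 days by the pending related arbitration (20 April 2013 to 8 September 2013), pushing the deadline to 31 July 2014.
Although a criminal prosecution ran from 9 June 2010 to 4 August 2010, the stated rules do not make that a tolling event, so it is disregarded.

31 July 2014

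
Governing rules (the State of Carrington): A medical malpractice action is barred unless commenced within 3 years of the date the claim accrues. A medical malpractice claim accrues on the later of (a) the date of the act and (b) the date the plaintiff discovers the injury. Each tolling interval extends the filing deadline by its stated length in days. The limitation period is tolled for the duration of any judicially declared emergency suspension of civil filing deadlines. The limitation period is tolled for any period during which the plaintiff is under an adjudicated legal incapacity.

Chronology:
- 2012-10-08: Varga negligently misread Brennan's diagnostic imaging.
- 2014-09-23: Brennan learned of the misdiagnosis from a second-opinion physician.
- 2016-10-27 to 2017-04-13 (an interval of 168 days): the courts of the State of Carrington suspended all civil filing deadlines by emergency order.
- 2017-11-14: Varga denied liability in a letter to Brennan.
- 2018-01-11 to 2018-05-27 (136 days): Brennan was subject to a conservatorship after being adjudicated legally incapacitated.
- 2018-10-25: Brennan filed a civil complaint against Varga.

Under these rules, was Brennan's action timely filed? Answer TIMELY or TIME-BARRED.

TIME-BARRED

Taking the later of the act (2012-10-08) and discovery (2014-09-23), the claim accrued on 2014-09-23.
Adding the 3 years base period to 2014-09-23 gives a deadline of 2017-09-23, before any tolling.
Because the emergency suspension of filing deadlines ran from 2016-10-27 to 2017-04-13, the deadline is extended by 168 days to 2018-03-10.
The period was tolled for 136 days by the plaintiff's legal incapacity (2018-01-11 to 2018-05-27), pushing the deadline to 2018-07-24.
None of the other events listed affects the running of the period under the stated rules.
Brennan filed on 2018-10-25, after the 2018-07-24 deadline, so the action is time-barred.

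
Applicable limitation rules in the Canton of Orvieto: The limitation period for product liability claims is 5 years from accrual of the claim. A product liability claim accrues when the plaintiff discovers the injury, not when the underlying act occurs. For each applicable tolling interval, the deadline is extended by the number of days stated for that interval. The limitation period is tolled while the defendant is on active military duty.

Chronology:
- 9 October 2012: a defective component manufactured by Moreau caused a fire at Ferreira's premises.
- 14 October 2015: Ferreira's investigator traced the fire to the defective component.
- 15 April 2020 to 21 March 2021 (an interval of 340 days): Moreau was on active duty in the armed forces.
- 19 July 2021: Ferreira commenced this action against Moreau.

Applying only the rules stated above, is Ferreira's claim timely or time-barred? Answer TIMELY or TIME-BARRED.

The claim did not accrue until Ferreira discovered the injury on 14 October 2015; the 9 October 2012 act date does not start the clock under the stated rule.
Adding the 5 years base period to 14 October 2015 gives a deadline of 14 October 2020, before any tolling.
The defendant's active military service from 15 April 2020 to 21 March 2021 tolled the period for 340 days, extending the deadline to 19 September 2021.
Ferreira filed on 19 July 2021, before the 19 September 2021 deadline, so the action is timely.

TIMELY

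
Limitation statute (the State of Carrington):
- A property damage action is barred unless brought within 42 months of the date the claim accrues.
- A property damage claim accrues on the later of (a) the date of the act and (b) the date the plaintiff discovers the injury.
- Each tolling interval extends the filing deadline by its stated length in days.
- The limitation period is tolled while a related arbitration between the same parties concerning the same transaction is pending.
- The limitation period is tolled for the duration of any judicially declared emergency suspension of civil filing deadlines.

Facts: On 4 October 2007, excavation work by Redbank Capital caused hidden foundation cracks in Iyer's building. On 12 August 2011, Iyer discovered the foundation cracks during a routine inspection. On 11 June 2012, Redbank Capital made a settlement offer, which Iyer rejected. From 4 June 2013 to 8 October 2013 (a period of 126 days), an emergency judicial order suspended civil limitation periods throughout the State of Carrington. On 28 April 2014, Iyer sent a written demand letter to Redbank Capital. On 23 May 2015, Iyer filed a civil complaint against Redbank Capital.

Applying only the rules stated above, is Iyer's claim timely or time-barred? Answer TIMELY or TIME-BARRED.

Because discovery on 12 August 2011 post-dates the 4 October 2007 act, accrual under the later-of rule falls on 12 August 2011.
42 months from 12 August 2011 is 12 February 2015.
Because the emergency suspension of filing deadlines ran from 4 June 2013 to 8 October 2013, the deadline is extended by 126 days to 18 June 2015.
The other events in the timeline have no effect on the limitation period under the stated rules.
Iyer filed on 23 May 2015, before the 18 June 2015 deadline, so the action is timely.

TIMELY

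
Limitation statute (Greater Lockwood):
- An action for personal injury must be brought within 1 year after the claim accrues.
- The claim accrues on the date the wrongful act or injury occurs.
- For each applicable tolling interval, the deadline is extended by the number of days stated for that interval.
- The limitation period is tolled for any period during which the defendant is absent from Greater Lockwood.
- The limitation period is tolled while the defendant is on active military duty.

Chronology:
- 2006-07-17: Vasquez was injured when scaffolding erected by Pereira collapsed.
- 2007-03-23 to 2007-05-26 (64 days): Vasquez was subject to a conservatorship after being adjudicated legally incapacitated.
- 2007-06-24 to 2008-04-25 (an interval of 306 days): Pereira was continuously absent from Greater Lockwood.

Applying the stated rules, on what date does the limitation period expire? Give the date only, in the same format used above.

2008-05-18

The claim accrued on 2006-07-17, when the wrongful act occurred.
1 year from 2006-07-17 is 2007-07-17.
The period was tolled for 306 days by the defendant's absence from the jurisdiction (2007-06-24 to 2008-04-25), pushing the deadline to 2008-05-18.
The plaintiff's legal incapacity from 2007-03-23 to 2007-05-26 does not toll the period, because no stated rule makes the plaintiff's incapacity a tolling event.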